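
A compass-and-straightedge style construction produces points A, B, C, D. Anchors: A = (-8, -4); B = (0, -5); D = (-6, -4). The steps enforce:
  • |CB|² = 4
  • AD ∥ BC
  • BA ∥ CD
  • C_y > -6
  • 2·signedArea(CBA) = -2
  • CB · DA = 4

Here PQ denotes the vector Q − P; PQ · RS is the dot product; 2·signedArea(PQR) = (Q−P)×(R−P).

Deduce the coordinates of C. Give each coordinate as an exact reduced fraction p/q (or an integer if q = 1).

1. C_x = 2  [BA ∥ CD ∩ AD ∥ BC]
2. C_y = -5  [BA ∥ CD ∩ AD ∥ BC]
   → C = (2, -5)

C = (2, -5)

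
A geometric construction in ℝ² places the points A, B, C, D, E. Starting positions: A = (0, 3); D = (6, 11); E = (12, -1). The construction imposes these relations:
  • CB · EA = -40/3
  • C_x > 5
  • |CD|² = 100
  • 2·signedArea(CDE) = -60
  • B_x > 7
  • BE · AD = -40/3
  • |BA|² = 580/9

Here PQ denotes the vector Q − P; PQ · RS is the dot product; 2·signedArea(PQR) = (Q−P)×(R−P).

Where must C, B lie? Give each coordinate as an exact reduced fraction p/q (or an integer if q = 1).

B = (8, 11/3)
C = (6, 1)

1. C_x = 6  [line 12·x + 6·y + -78 = 0 ∩ |CD|² = 100]
2. C_y = 1  [line 12·x + 6·y + -78 = 0 ∩ |CD|² = 100]
   → C = (6, 1)
3. B_x = 8  [CB · EA = -40/3 ∩ BE · AD = -40/3]
4. B_y = 11/3  [CB · EA = -40/3 ∩ BE · AD = -40/3]
   → B = (8, 11/3)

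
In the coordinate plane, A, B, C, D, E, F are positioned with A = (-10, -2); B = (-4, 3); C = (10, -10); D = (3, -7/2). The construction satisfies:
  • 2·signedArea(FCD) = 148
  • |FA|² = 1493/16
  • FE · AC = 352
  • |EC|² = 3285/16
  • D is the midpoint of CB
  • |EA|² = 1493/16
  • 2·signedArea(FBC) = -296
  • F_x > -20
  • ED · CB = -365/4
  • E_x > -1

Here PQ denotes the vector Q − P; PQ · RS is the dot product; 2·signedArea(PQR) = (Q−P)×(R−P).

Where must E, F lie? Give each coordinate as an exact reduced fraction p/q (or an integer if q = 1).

E = (-1/2, -1/4)
F = (-39/2, -15/4)

1. E_x = -1/2  [line 14·x + -13·y + 15/4 = 0 ∩ |EA|² = 1493/16]
2. E_y = -1/4  [line 14·x + -13·y + 15/4 = 0 ∩ |EA|² = 1493/16]
   → E = (-1/2, -1/4)
3. F_x = -39/2  [2·signedArea(FBC) = -296 ∩ FE · AC = 352]
4. F_y = -15/4  [2·signedArea(FBC) = -296 ∩ FE · AC = 352]
   → F = (-39/2, -15/4)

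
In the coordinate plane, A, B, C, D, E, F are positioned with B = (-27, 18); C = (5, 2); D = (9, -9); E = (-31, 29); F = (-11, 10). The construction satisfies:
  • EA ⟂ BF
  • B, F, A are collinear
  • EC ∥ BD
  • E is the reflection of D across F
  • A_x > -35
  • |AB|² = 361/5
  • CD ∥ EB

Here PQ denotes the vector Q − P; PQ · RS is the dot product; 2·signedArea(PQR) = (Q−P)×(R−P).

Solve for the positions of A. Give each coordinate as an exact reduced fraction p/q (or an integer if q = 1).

1. A_x = -173/5  [B, F, A are collinear ∩ EA ⟂ BF]
2. A_y = 109/5  [B, F, A are collinear ∩ EA ⟂ BF]
   → A = (-173/5, 109/5)

A = (-173/5, 109/5)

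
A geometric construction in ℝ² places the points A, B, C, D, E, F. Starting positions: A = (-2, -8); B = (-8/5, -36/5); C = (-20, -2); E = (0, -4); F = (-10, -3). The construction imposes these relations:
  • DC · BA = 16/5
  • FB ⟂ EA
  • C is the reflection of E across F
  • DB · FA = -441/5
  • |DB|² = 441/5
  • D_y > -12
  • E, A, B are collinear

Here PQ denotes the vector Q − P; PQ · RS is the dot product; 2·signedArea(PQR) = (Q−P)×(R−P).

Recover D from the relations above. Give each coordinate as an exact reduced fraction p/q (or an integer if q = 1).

D = (34/5, -57/5)

1. D_x = 34/5  [DB · FA = -441/5 ∩ DC · BA = 16/5]
2. D_y = -57/5  [DB · FA = -441/5 ∩ DC · BA = 16/5]
   → D = (34/5, -57/5)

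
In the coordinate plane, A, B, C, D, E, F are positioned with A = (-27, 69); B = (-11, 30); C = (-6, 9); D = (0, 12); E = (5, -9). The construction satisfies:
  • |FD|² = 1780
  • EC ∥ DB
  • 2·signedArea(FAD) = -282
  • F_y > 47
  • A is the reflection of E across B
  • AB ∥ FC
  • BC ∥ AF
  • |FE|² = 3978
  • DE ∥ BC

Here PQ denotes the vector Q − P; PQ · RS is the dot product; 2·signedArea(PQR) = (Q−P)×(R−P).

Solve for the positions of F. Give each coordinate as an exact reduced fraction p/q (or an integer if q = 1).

F = (-22, 48)

1. F_x = -22  [AB ∥ FC ∩ BC ∥ AF]
2. F_y = 48  [AB ∥ FC ∩ BC ∥ AF]
   → F = (-22, 48)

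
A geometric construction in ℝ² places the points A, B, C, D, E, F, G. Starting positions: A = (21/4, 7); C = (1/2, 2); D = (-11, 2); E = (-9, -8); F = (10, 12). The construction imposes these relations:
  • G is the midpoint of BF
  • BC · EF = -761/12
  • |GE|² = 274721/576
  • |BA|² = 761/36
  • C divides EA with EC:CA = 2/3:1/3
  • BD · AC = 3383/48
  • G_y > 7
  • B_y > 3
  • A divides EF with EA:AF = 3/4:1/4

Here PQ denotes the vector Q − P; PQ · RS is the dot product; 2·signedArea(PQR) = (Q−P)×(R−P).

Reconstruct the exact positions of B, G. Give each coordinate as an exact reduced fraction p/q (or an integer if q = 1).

1. B_x = 25/12  [line 19/4·x + 5·y + -1355/48 = 0 ∩ |BA|² = 761/36]
2. B_y = 11/3  [line 19/4·x + 5·y + -1355/48 = 0 ∩ |BA|² = 761/36]
   → B = (25/12, 11/3)
3. G_x = 145/24  [G is the midpoint of BF]
4. G_y = 47/6  [G is the midpoint of BF]
   → G = (145/24, 47/6)

B = (25/12, 11/3)
G = (145/24, 47/6)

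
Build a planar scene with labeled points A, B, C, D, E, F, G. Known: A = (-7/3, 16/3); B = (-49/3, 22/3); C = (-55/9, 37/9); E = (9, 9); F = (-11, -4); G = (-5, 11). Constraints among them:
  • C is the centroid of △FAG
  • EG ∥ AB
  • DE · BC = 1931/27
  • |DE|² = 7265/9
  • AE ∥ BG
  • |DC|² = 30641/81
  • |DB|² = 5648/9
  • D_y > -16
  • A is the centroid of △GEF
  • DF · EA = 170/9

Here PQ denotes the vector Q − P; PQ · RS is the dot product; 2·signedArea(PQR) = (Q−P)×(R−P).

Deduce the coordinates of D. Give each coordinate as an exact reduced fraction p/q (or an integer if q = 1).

D = (-17/3, -46/3)

1. D_x = -17/3  [DF · EA = 170/9 ∩ DE · BC = 1931/27]
2. D_y = -46/3  [DF · EA = 170/9 ∩ DE · BC = 1931/27]
   → D = (-17/3, -46/3)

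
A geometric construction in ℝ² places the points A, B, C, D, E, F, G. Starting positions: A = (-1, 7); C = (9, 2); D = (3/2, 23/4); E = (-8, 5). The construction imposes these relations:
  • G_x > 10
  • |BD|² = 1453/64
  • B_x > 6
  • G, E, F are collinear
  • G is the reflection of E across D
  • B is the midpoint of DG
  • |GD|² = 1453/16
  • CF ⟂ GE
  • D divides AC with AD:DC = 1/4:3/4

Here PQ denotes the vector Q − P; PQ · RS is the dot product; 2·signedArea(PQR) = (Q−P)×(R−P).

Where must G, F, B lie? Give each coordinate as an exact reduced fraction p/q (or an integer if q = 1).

B = (25/4, 49/8)
F = (12582/1453, 9176/1453)
G = (11, 13/2)

1. G_x = 11  [G is the reflection of E across D]
2. G_y = 13/2  [G is the reflection of E across D]
   → G = (11, 13/2)
3. F_x = 12582/1453  [G, E, F are collinear ∩ CF ⟂ GE]
4. F_y = 9176/1453  [G, E, F are collinear ∩ CF ⟂ GE]
   → F = (12582/1453, 9176/1453)
5. B_x = 25/4  [B is the midpoint of DG]
6. B_y = 49/8  [B is the midpoint of DG]
   → B = (25/4, 49/8)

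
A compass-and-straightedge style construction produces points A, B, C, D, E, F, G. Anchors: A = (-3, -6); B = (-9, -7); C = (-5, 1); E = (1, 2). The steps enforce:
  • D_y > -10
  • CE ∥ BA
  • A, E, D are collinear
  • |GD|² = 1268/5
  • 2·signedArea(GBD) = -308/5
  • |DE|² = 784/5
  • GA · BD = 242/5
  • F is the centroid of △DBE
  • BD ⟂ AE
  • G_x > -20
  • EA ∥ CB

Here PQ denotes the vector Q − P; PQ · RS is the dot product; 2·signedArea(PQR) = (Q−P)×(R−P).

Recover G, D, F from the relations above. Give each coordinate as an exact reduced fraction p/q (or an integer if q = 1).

D = (-23/5, -46/5)
F = (-21/5, -71/15)
G = (-19, -16)

1. D_x = -23/5  [A, E, D are collinear ∩ BD ⟂ AE]
2. D_y = -46/5  [A, E, D are collinear ∩ BD ⟂ AE]
   → D = (-23/5, -46/5)
3. F_x = -21/5  [F is the centroid of △DBE]
4. F_y = -71/15  [F is the centroid of △DBE]
   → F = (-21/5, -71/15)
5. G_x = -19  [2·signedArea(GBD) = -308/5 ∩ GA · BD = 242/5]
6. G_y = -16  [2·signedArea(GBD) = -308/5 ∩ GA · BD = 242/5]
   → G = (-19, -16)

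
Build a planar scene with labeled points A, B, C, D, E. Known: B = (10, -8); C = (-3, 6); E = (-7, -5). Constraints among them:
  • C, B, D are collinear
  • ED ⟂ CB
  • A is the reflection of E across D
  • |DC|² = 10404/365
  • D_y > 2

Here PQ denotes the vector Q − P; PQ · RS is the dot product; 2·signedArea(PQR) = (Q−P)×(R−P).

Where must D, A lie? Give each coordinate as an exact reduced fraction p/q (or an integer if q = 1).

1. D_x = 231/365  [C, B, D are collinear ∩ ED ⟂ CB]
2. D_y = 762/365  [C, B, D are collinear ∩ ED ⟂ CB]
   → D = (231/365, 762/365)
3. A_x = 3017/365  [A is the reflection of E across D]
4. A_y = 3349/365  [A is the reflection of E across D]
   → A = (3017/365, 3349/365)

A = (3017/365, 3349/365)
D = (231/365, 762/365)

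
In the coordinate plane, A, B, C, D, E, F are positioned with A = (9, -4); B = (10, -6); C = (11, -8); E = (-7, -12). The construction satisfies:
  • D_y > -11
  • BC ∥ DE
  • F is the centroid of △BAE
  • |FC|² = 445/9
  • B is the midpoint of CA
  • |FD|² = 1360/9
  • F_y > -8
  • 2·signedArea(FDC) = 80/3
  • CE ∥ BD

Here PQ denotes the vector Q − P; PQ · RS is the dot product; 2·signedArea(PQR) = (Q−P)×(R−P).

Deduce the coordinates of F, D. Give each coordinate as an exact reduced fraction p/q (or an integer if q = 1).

1. F_x = 4  [F is the centroid of △BAE]
2. F_y = -22/3  [F is the centroid of △BAE]
   → F = (4, -22/3)
3. D_x = -8  [BC ∥ DE ∩ CE ∥ BD]
4. D_y = -10  [BC ∥ DE ∩ CE ∥ BD]
   → D = (-8, -10)

D = (-8, -10)
F = (4, -22/3)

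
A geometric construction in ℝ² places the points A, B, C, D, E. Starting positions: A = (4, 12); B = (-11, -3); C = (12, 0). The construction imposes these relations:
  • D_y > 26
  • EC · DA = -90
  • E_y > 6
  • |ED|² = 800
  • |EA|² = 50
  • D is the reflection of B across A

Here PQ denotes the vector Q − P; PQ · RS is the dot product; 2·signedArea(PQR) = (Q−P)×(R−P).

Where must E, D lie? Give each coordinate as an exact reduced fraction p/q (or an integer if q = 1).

1. D_x = 19  [D is the reflection of B across A]
2. D_y = 27  [D is the reflection of B across A]
   → D = (19, 27)
3. E_x = -1  [line 15·x + 15·y + -90 = 0 ∩ |ED|² = 800]
4. E_y = 7  [line 15·x + 15·y + -90 = 0 ∩ |ED|² = 800]
   → E = (-1, 7)

D = (19, 27)
E = (-1, 7)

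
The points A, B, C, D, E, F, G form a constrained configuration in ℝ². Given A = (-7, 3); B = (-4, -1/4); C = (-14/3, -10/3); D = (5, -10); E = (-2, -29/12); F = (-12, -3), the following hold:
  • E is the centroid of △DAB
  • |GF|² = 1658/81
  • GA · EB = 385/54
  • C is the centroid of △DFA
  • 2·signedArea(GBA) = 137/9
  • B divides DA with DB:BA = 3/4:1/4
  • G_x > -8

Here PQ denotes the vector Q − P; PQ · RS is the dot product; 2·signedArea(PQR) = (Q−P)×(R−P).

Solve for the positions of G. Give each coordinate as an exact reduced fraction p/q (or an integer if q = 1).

G = (-71/9, -10/9)

1. G_x = -71/9  [2·signedArea(GBA) = 137/9 ∩ GA · EB = 385/54]
2. G_y = -10/9  [2·signedArea(GBA) = 137/9 ∩ GA · EB = 385/54]
   → G = (-71/9, -10/9)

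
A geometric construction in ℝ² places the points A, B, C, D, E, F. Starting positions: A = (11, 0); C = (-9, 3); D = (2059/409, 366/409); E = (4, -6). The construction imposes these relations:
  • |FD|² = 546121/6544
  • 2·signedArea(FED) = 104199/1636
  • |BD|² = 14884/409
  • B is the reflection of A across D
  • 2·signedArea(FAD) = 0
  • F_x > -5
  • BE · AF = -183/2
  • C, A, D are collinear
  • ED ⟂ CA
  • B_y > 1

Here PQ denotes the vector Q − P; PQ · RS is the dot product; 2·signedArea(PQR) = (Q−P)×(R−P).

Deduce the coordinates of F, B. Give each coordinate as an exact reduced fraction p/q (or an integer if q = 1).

1. F_x = -4  [2·signedArea(FAD) = 0 ∩ 2·signedArea(FED) = 104199/1636]
2. F_y = 9/4  [2·signedArea(FAD) = 0 ∩ 2·signedArea(FED) = 104199/1636]
   → F = (-4, 9/4)
3. B_x = -381/409  [B is the reflection of A across D]
4. B_y = 732/409  [B is the reflection of A across D]
   → B = (-381/409, 732/409)

B = (-381/409, 732/409)
F = (-4, 9/4)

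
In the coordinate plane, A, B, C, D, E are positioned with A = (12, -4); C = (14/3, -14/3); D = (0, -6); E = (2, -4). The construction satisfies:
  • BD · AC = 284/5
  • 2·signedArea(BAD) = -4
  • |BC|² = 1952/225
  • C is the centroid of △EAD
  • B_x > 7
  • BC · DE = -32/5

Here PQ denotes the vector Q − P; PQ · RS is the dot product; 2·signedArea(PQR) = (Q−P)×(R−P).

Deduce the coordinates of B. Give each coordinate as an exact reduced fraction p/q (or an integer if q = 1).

B = (38/5, -22/5)

1. B_x = 38/5  [BC · DE = -32/5 ∩ 2·signedArea(BAD) = -4]
2. B_y = -22/5  [BC · DE = -32/5 ∩ 2·signedArea(BAD) = -4]
   → B = (38/5, -22/5)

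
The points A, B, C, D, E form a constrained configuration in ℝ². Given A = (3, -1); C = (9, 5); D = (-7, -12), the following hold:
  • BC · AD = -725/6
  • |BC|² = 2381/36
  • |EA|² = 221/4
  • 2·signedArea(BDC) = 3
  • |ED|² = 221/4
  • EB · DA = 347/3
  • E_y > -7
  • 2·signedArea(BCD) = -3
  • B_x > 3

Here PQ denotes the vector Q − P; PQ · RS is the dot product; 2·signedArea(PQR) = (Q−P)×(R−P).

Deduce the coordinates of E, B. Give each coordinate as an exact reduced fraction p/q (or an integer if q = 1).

1. B_x = 10/3  [2·signedArea(BCD) = -3 ∩ BC · AD = -725/6]
2. B_y = -5/6  [2·signedArea(BCD) = -3 ∩ BC · AD = -725/6]
   → B = (10/3, -5/6)
3. E_x = -2  [line -10·x + -11·y + -183/2 = 0 ∩ |ED|² = 221/4]
4. E_y = -13/2  [line -10·x + -11·y + -183/2 = 0 ∩ |ED|² = 221/4]
   → E = (-2, -13/2)

B = (10/3, -5/6)
E = (-2, -13/2)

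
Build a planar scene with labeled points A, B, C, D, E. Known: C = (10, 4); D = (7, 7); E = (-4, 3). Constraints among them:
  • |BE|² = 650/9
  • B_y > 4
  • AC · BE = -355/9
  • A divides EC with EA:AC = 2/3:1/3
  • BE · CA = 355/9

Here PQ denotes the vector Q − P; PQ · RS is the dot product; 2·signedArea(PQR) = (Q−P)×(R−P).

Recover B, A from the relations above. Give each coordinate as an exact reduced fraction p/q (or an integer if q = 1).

A = (16/3, 11/3)
B = (13/3, 14/3)

1. A_x = 16/3  [A divides EC with EA:AC = 2/3:1/3]
2. A_y = 11/3  [A divides EC with EA:AC = 2/3:1/3]
   → A = (16/3, 11/3)
3. B_x = 13/3  [line 14/3·x + 1/3·y + -196/9 = 0 ∩ |BE|² = 650/9]
4. B_y = 14/3  [line 14/3·x + 1/3·y + -196/9 = 0 ∩ |BE|² = 650/9]
   → B = (13/3, 14/3)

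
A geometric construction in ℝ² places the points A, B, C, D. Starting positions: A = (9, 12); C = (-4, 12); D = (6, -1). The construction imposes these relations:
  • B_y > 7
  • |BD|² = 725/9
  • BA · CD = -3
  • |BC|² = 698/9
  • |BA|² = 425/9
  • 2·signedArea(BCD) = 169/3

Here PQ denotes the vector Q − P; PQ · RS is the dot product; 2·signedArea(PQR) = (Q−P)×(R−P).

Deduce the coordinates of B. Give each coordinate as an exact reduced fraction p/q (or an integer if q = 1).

B = (11/3, 23/3)

1. B_x = 11/3  [BA · CD = -3 ∩ 2·signedArea(BCD) = 169/3]
2. B_y = 23/3  [BA · CD = -3 ∩ 2·signedArea(BCD) = 169/3]
   → B = (11/3, 23/3)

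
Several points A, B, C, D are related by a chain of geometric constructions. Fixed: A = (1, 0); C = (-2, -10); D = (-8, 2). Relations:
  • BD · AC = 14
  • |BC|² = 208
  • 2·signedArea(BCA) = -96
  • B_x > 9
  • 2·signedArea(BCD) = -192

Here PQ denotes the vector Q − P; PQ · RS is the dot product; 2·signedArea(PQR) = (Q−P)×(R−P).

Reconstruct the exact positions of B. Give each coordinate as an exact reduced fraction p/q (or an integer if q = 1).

B = (10, -2)

1. B_x = 10  [2·signedArea(BCA) = -96 ∩ 2·signedArea(BCD) = -192]
2. B_y = -2  [2·signedArea(BCA) = -96 ∩ 2·signedArea(BCD) = -192]
   → B = (10, -2)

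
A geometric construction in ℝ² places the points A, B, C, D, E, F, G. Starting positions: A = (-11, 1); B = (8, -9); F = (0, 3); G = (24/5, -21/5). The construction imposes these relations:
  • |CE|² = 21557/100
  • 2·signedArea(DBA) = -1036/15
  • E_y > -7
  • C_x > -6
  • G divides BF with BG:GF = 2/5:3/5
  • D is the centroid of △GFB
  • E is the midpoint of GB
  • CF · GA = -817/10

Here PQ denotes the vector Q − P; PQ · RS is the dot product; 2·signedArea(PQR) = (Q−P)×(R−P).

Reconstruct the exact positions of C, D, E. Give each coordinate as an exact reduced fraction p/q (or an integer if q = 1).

C = (-11/2, 2)
D = (64/15, -17/5)
E = (32/5, -33/5)

1. D_x = 64/15  [D is the centroid of △GFB]
2. D_y = -17/5  [D is the centroid of △GFB]
   → D = (64/15, -17/5)
3. E_x = 32/5  [E is the midpoint of GB]
4. E_y = -33/5  [E is the midpoint of GB]
   → E = (32/5, -33/5)
5. C_x = -11/2  [line 79/5·x + -26/5·y + 973/10 = 0 ∩ |CE|² = 21557/100]
6. C_y = 2  [line 79/5·x + -26/5·y + 973/10 = 0 ∩ |CE|² = 21557/100]
   → C = (-11/2, 2)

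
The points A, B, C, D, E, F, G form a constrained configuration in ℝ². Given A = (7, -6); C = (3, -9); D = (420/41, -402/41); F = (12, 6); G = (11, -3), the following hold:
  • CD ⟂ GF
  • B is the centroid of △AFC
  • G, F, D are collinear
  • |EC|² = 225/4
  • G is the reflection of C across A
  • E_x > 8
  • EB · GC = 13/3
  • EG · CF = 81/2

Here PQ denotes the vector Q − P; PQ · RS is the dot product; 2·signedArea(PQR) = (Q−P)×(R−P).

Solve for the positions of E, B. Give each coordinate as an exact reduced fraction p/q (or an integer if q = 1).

1. E_x = 9  [line -9·x + -15·y + 27/2 = 0 ∩ |EC|² = 225/4]
2. E_y = -9/2  [line -9·x + -15·y + 27/2 = 0 ∩ |EC|² = 225/4]
   → E = (9, -9/2)
3. B_x = 22/3  [EB · GC = 13/3 ∩ B is the centroid of △AFC]
4. B_y = -3  [EB · GC = 13/3 ∩ B is the centroid of △AFC]
   → B = (22/3, -3)

B = (22/3, -3)
E = (9, -9/2)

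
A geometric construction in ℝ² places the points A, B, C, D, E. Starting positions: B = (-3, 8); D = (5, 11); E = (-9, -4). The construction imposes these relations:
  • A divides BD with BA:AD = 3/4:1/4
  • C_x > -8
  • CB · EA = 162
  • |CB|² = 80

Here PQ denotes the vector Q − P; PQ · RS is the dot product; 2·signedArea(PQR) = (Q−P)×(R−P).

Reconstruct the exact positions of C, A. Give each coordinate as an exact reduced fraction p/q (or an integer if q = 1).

A = (3, 41/4)
C = (-7, 0)

1. A_x = 3  [A divides BD with BA:AD = 3/4:1/4]
2. A_y = 41/4  [A divides BD with BA:AD = 3/4:1/4]
   → A = (3, 41/4)
3. C_x = -7  [line -12·x + -57/4·y + -84 = 0 ∩ |CB|² = 80]
4. C_y = 0  [line -12·x + -57/4·y + -84 = 0 ∩ |CB|² = 80]
   → C = (-7, 0)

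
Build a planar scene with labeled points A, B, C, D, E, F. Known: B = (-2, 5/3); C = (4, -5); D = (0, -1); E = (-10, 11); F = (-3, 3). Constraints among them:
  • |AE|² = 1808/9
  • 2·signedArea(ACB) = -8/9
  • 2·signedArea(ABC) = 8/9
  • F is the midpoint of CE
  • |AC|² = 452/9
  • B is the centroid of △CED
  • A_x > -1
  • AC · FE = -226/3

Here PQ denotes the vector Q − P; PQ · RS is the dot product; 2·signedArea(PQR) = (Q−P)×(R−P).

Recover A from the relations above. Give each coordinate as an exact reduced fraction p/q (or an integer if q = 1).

1. A_x = -2/3  [2·signedArea(ABC) = 8/9 ∩ AC · FE = -226/3]
2. A_y = 1/3  [2·signedArea(ABC) = 8/9 ∩ AC · FE = -226/3]
   → A = (-2/3, 1/3)

A = (-2/3, 1/3)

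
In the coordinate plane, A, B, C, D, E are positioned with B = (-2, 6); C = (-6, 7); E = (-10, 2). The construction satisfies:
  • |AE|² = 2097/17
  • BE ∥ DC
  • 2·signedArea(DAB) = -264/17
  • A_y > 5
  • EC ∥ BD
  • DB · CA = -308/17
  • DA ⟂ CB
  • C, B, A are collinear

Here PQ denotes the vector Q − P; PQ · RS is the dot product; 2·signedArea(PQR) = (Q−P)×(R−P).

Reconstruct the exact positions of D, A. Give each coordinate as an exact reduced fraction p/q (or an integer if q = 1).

1. D_x = 2  [BE ∥ DC ∩ EC ∥ BD]
2. D_y = 11  [BE ∥ DC ∩ EC ∥ BD]
   → D = (2, 11)
3. A_x = 10/17  [C, B, A are collinear ∩ DA ⟂ CB]
4. A_y = 91/17  [C, B, A are collinear ∩ DA ⟂ CB]
   → A = (10/17, 91/17)

A = (10/17, 91/17)
D = (2, 11)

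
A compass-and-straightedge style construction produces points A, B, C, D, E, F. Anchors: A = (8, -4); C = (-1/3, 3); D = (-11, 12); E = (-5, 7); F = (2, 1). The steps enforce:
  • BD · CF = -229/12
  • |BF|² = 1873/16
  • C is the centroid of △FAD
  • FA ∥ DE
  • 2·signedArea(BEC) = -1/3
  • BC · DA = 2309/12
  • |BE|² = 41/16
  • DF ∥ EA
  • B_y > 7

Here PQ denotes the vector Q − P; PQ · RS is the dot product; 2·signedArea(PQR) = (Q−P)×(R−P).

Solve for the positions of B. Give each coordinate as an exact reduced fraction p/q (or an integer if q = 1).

B = (-25/4, 8)

1. B_x = -25/4  [BD · CF = -229/12 ∩ BC · DA = 2309/12]
2. B_y = 8  [BD · CF = -229/12 ∩ BC · DA = 2309/12]
   → B = (-25/4, 8)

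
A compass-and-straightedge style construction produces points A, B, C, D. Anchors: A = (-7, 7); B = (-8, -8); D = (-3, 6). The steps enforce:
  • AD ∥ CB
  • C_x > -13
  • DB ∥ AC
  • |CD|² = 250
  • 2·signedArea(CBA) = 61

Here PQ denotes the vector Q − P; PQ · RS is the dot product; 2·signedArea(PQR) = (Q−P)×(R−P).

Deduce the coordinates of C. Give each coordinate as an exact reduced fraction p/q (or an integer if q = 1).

1. C_x = -12  [AD ∥ CB ∩ DB ∥ AC]
2. C_y = -7  [AD ∥ CB ∩ DB ∥ AC]
   → C = (-12, -7)

C = (-12, -7)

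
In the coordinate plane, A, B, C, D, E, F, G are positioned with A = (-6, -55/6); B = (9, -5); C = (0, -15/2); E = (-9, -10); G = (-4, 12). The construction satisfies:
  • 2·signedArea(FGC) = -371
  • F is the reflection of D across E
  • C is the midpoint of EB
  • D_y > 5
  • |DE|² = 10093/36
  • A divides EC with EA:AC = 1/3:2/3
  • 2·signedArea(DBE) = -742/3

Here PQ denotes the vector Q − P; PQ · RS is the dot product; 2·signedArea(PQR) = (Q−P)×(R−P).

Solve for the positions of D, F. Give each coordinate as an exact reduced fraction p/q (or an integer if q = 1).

1. D_x = -8/3  [line 5·x + -18·y + 337/3 = 0 ∩ |DE|² = 10093/36]
2. D_y = 11/2  [line 5·x + -18·y + 337/3 = 0 ∩ |DE|² = 10093/36]
   → D = (-8/3, 11/2)
3. F_x = -46/3  [F is the reflection of D across E]
4. F_y = -51/2  [F is the reflection of D across E]
   → F = (-46/3, -51/2)

D = (-8/3, 11/2)
F = (-46/3, -51/2)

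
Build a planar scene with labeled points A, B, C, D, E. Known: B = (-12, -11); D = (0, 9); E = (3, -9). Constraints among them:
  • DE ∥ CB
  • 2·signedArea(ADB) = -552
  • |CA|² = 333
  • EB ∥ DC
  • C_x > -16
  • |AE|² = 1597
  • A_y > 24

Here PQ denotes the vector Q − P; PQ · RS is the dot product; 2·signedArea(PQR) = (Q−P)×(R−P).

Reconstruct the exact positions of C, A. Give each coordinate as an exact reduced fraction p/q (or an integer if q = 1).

1. C_x = -15  [DE ∥ CB ∩ EB ∥ DC]
2. C_y = 7  [DE ∥ CB ∩ EB ∥ DC]
   → C = (-15, 7)
3. A_x = -18  [line 20·x + -12·y + 660 = 0 ∩ |AE|² = 1597]
4. A_y = 25  [line 20·x + -12·y + 660 = 0 ∩ |AE|² = 1597]
   → A = (-18, 25)

A = (-18, 25)
C = (-15, 7)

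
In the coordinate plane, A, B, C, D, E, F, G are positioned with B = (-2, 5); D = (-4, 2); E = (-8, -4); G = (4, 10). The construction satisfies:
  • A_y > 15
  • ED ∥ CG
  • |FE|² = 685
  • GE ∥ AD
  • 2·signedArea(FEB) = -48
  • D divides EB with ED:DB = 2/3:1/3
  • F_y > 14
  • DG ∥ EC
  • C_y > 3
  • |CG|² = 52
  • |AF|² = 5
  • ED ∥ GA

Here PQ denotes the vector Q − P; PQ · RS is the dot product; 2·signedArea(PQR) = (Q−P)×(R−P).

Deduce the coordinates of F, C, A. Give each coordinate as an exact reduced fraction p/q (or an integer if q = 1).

1. F_x = 10  [line -9·x + 6·y + 0 = 0 ∩ |FE|² = 685]
2. F_y = 15  [line -9·x + 6·y + 0 = 0 ∩ |FE|² = 685]
   → F = (10, 15)
3. C_x = 0  [ED ∥ CG ∩ DG ∥ EC]
4. C_y = 4  [ED ∥ CG ∩ DG ∥ EC]
   → C = (0, 4)
5. A_x = 8  [GE ∥ AD ∩ ED ∥ GA]
6. A_y = 16  [GE ∥ AD ∩ ED ∥ GA]
   → A = (8, 16)

A = (8, 16)
C = (0, 4)
F = (10, 15)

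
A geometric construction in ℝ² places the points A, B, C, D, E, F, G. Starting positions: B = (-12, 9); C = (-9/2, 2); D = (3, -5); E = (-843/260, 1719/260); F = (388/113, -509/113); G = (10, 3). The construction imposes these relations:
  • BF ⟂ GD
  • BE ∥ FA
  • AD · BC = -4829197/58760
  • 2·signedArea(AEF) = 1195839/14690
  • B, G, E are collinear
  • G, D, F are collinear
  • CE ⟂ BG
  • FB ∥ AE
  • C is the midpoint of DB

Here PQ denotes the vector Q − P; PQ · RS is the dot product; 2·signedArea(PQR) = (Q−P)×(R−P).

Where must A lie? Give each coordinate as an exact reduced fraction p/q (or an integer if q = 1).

A = (358181/29380, -202513/29380)

1. A_x = 358181/29380  [FB ∥ AE ∩ BE ∥ FA]
2. A_y = -202513/29380  [FB ∥ AE ∩ BE ∥ FA]
   → A = (358181/29380, -202513/29380)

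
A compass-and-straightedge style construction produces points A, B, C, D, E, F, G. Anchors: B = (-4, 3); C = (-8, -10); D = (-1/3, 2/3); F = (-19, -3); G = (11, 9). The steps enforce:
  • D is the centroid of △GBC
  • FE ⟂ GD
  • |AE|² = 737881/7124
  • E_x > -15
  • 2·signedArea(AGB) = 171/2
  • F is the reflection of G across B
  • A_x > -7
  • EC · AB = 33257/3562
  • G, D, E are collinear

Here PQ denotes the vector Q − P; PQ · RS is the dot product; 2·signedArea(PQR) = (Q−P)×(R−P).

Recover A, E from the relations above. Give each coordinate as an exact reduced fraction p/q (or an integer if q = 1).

A = (-6, -7/2)
E = (-25289/1781, -16971/1781)

1. E_x = -25289/1781  [G, D, E are collinear ∩ FE ⟂ GD]
2. E_y = -16971/1781  [G, D, E are collinear ∩ FE ⟂ GD]
   → E = (-25289/1781, -16971/1781)
3. A_x = -6  [2·signedArea(AGB) = 171/2 ∩ EC · AB = 33257/3562]
4. A_y = -7/2  [2·signedArea(AGB) = 171/2 ∩ EC · AB = 33257/3562]
   → A = (-6, -7/2)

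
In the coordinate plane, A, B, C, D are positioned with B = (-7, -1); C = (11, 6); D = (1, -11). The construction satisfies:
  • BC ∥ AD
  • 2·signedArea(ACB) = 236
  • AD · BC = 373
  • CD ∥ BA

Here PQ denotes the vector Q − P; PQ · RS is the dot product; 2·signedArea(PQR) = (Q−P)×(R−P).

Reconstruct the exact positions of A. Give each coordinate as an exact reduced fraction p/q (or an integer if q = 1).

A = (-17, -18)

1. A_x = -17  [BC ∥ AD ∩ CD ∥ BA]
2. A_y = -18  [BC ∥ AD ∩ CD ∥ BA]
   → A = (-17, -18)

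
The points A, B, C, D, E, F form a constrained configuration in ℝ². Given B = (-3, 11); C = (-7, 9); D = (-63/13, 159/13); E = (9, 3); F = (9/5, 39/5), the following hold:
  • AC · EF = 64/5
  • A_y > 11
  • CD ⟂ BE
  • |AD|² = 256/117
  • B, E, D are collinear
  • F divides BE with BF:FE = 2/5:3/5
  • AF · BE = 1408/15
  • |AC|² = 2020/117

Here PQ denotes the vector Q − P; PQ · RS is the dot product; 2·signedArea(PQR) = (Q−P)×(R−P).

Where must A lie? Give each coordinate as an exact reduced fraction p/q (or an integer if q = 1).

1. A_x = -47/13  [line 36/5·x + -24/5·y + 404/5 = 0 ∩ |AC|² = 2020/117]
2. A_y = 445/39  [line 36/5·x + -24/5·y + 404/5 = 0 ∩ |AC|² = 2020/117]
   → A = (-47/13, 445/39)

A = (-47/13, 445/39)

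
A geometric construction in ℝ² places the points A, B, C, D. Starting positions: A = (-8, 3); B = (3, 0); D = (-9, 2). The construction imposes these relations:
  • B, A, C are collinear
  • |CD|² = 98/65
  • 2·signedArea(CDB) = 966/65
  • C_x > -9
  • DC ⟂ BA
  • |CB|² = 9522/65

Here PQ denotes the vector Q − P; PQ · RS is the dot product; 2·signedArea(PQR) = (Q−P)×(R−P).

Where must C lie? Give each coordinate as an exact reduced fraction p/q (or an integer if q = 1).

1. C_x = -564/65  [B, A, C are collinear ∩ DC ⟂ BA]
2. C_y = 207/65  [B, A, C are collinear ∩ DC ⟂ BA]
   → C = (-564/65, 207/65)

C = (-564/65, 207/65)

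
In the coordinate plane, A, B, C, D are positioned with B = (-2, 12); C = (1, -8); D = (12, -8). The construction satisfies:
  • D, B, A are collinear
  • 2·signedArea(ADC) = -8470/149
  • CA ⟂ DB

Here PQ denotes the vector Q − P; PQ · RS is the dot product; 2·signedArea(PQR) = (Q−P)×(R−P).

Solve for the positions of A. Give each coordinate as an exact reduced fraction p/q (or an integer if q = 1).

1. A_x = 1249/149  [D, B, A are collinear ∩ CA ⟂ DB]
2. A_y = -422/149  [D, B, A are collinear ∩ CA ⟂ DB]
   → A = (1249/149, -422/149)

A = (1249/149, -422/149)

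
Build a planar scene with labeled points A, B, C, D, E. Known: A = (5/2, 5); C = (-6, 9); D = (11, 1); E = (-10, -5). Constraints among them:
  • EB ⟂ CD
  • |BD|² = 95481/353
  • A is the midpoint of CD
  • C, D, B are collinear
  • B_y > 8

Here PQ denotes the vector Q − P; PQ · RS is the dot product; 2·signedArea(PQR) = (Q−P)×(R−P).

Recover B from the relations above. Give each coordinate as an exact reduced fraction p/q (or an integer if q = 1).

1. B_x = -1370/353  [C, D, B are collinear ∩ EB ⟂ CD]
2. B_y = 2825/353  [C, D, B are collinear ∩ EB ⟂ CD]
   → B = (-1370/353, 2825/353)

B = (-1370/353, 2825/353)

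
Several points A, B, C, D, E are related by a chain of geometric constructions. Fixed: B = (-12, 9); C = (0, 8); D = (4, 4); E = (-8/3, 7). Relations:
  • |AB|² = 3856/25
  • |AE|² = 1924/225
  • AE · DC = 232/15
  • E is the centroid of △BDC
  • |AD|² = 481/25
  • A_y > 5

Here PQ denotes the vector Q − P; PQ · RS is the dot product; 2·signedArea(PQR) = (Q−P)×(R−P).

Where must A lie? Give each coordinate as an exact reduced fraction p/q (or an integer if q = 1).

A = (0, 29/5)

1. A_x = 0  [line 4·x + -4·y + 116/5 = 0 ∩ |AE|² = 1924/225]
2. A_y = 29/5  [line 4·x + -4·y + 116/5 = 0 ∩ |AE|² = 1924/225]
   → A = (0, 29/5)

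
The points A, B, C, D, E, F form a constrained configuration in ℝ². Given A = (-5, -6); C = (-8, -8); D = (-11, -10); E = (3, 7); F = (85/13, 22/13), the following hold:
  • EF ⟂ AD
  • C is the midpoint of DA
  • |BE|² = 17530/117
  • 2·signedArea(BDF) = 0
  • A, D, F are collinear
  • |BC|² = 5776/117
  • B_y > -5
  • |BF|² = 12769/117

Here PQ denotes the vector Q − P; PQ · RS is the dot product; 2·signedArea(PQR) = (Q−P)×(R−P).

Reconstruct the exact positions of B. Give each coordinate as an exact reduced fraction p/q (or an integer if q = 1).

B = (-28/13, -160/39)

1. B_x = -28/13  [line -152/13·x + 228/13·y + 608/13 = 0 ∩ |BC|² = 5776/117]
2. B_y = -160/39  [line -152/13·x + 228/13·y + 608/13 = 0 ∩ |BC|² = 5776/117]
   → B = (-28/13, -160/39)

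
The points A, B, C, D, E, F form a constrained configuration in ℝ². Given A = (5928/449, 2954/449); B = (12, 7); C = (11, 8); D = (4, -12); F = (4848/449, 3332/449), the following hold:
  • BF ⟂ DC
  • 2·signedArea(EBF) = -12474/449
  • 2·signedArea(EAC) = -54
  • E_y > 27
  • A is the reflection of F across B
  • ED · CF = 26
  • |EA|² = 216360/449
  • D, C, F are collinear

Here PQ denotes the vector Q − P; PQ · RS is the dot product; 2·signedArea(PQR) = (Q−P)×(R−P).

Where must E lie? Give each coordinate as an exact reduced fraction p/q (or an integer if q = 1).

1. E_x = 18  [2·signedArea(EAC) = -54 ∩ 2·signedArea(EBF) = -12474/449]
2. E_y = 28  [2·signedArea(EAC) = -54 ∩ 2·signedArea(EBF) = -12474/449]
   → E = (18, 28)

E = (18, 28)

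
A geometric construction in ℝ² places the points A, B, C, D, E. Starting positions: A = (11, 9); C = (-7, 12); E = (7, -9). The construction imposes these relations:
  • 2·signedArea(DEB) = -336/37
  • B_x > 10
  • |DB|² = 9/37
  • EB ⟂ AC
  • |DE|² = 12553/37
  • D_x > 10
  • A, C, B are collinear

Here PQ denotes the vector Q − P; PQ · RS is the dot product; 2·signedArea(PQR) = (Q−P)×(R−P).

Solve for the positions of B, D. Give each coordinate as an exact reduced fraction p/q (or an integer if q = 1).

B = (371/37, 339/37)
D = (389/37, 336/37)

1. B_x = 371/37  [A, C, B are collinear ∩ EB ⟂ AC]
2. B_y = 339/37  [A, C, B are collinear ∩ EB ⟂ AC]
   → B = (371/37, 339/37)
3. D_x = 389/37  [line -672/37·x + 112/37·y + 6048/37 = 0 ∩ |DB|² = 9/37]
4. D_y = 336/37  [line -672/37·x + 112/37·y + 6048/37 = 0 ∩ |DB|² = 9/37]
   → D = (389/37, 336/37)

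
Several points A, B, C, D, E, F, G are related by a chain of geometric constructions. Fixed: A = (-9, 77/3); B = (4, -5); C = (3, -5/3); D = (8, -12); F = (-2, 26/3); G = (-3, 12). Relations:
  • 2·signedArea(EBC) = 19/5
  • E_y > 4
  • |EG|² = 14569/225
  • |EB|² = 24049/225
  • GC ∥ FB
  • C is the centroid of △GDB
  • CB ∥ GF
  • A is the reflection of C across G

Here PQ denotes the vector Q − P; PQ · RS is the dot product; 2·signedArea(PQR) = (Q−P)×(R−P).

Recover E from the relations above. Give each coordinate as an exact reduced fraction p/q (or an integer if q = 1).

1. E_x = 0  [line -10/3·x + -1·y + 68/15 = 0 ∩ |EB|² = 24049/225]
2. E_y = 68/15  [line -10/3·x + -1·y + 68/15 = 0 ∩ |EB|² = 24049/225]
   → E = (0, 68/15)

E = (0, 68/15)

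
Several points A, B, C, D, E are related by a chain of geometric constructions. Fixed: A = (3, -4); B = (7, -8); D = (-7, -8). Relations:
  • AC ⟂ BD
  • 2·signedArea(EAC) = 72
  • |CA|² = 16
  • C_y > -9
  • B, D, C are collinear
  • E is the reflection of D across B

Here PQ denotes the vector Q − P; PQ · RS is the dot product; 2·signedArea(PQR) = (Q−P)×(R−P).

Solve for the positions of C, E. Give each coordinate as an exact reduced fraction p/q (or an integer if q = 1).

1. C_x = 3  [B, D, C are collinear ∩ AC ⟂ BD]
2. C_y = -8  [B, D, C are collinear ∩ AC ⟂ BD]
   → C = (3, -8)
3. E_x = 21  [E is the reflection of D across B]
4. E_y = -8  [E is the reflection of D across B]
   → E = (21, -8)

C = (3, -8)
E = (21, -8)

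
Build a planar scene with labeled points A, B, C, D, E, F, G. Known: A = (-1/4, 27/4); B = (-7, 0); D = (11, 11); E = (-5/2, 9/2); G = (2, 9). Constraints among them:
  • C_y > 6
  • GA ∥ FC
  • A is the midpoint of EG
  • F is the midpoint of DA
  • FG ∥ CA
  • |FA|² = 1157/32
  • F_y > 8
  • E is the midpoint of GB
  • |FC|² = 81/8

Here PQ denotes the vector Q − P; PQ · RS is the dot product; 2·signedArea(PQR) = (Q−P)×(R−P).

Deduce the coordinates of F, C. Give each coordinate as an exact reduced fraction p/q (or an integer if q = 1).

C = (25/8, 53/8)
F = (43/8, 71/8)

1. F_x = 43/8  [F is the midpoint of DA]
2. F_y = 71/8  [F is the midpoint of DA]
   → F = (43/8, 71/8)
3. C_x = 25/8  [FG ∥ CA ∩ GA ∥ FC]
4. C_y = 53/8  [FG ∥ CA ∩ GA ∥ FC]
   → C = (25/8, 53/8)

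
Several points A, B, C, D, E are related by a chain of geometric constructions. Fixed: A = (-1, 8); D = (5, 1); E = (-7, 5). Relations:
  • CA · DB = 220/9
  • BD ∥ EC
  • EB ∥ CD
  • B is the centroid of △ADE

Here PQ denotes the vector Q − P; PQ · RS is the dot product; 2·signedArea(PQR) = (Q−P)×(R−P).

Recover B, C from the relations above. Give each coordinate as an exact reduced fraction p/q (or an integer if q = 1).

B = (-1, 14/3)
C = (-1, 4/3)

1. B_x = -1  [B is the centroid of △ADE]
2. B_y = 14/3  [B is the centroid of △ADE]
   → B = (-1, 14/3)
3. C_x = -1  [EB ∥ CD ∩ BD ∥ EC]
4. C_y = 4/3  [EB ∥ CD ∩ BD ∥ EC]
   → C = (-1, 4/3)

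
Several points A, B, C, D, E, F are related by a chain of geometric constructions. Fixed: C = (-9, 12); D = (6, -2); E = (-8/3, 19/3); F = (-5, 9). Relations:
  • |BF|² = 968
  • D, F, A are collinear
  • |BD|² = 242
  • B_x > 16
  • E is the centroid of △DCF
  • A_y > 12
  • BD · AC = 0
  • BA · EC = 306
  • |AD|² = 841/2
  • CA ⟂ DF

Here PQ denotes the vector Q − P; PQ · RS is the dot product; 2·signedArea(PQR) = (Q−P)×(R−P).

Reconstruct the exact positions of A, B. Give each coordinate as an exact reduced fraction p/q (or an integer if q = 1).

1. A_x = -17/2  [D, F, A are collinear ∩ CA ⟂ DF]
2. A_y = 25/2  [D, F, A are collinear ∩ CA ⟂ DF]
   → A = (-17/2, 25/2)
3. B_x = 17  [BD · AC = 0 ∩ BA · EC = 306]
4. B_y = -13  [BD · AC = 0 ∩ BA · EC = 306]
   → B = (17, -13)

A = (-17/2, 25/2)
B = (17, -13)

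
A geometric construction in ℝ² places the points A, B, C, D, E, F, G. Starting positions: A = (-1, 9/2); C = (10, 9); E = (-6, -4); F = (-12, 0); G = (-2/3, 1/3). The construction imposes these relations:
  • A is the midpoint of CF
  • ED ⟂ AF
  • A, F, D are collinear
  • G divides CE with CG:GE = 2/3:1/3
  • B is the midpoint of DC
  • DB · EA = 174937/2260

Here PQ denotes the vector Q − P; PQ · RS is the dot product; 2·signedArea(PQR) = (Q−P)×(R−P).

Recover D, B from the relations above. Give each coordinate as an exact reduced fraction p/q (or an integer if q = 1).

B = (491/565, 5949/1130)
D = (-4668/565, 864/565)

1. D_x = -4668/565  [A, F, D are collinear ∩ ED ⟂ AF]
2. D_y = 864/565  [A, F, D are collinear ∩ ED ⟂ AF]
   → D = (-4668/565, 864/565)
3. B_x = 491/565  [B is the midpoint of DC]
4. B_y = 5949/1130  [B is the midpoint of DC]
   → B = (491/565, 5949/1130)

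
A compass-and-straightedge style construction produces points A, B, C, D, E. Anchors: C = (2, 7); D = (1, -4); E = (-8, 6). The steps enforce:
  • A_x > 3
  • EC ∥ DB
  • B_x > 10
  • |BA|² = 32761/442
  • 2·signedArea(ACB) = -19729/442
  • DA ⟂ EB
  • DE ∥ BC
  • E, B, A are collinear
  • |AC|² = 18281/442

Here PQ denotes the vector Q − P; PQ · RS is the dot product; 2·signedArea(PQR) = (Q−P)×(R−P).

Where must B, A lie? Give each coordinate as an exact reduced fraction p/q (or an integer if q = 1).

1. B_x = 11  [DE ∥ BC ∩ EC ∥ DB]
2. B_y = -3  [DE ∥ BC ∩ EC ∥ DB]
   → B = (11, -3)
3. A_x = 1423/442  [E, B, A are collinear ∩ DA ⟂ EB]
4. A_y = 303/442  [E, B, A are collinear ∩ DA ⟂ EB]
   → A = (1423/442, 303/442)

A = (1423/442, 303/442)
B = (11, -3)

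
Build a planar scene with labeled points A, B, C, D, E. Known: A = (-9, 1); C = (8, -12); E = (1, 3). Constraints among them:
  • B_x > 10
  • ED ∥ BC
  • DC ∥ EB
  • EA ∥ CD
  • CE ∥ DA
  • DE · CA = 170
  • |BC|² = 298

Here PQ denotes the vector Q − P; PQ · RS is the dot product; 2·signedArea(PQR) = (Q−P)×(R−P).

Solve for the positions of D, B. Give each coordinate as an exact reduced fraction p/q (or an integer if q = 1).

1. D_x = -2  [CE ∥ DA ∩ EA ∥ CD]
2. D_y = -14  [CE ∥ DA ∩ EA ∥ CD]
   → D = (-2, -14)
3. B_x = 11  [ED ∥ BC ∩ DC ∥ EB]
4. B_y = 5  [ED ∥ BC ∩ DC ∥ EB]
   → B = (11, 5)

B = (11, 5)
D = (-2, -14)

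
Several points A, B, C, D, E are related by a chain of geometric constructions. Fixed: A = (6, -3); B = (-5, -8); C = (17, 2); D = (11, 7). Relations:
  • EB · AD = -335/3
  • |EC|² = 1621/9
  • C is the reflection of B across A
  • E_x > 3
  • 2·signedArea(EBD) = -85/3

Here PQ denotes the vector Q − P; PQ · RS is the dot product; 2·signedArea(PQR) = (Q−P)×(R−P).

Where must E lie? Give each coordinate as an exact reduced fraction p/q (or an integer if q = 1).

1. E_x = 4  [2·signedArea(EBD) = -85/3 ∩ EB · AD = -335/3]
2. E_y = -4/3  [2·signedArea(EBD) = -85/3 ∩ EB · AD = -335/3]
   → E = (4, -4/3)

E = (4, -4/3)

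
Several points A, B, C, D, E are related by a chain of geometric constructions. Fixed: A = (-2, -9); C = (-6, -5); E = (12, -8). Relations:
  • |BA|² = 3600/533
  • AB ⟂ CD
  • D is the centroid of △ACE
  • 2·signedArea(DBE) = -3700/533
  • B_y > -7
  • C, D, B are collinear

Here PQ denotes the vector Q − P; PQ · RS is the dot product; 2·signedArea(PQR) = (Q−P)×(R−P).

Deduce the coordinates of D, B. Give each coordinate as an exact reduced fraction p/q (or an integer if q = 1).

B = (-646/533, -3477/533)
D = (4/3, -22/3)

1. D_x = 4/3  [D is the centroid of △ACE]
2. D_y = -22/3  [D is the centroid of △ACE]
   → D = (4/3, -22/3)
3. B_x = -646/533  [C, D, B are collinear ∩ AB ⟂ CD]
4. B_y = -3477/533  [C, D, B are collinear ∩ AB ⟂ CD]
   → B = (-646/533, -3477/533)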